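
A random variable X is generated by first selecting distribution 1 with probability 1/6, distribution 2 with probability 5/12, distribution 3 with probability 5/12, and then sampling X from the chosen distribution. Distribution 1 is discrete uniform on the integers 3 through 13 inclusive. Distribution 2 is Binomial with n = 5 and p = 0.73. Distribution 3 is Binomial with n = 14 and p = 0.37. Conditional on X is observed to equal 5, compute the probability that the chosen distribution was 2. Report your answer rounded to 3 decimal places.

Likelihoods P(X=5 | ·): 1: 0.0909091; 2: 0.207307; 3: 0.217039.
Posterior ∝ prior × likelihood. Numerator for 2: 0.416667·0.207307 = 0.086378.
Normalizing constant: 0.166667·0.0909091 + 0.416667·0.207307 + 0.416667·0.217039 = 0.191962.
P(2 | observation) = 0.086378 / 0.191962 = 0.449973.

0.450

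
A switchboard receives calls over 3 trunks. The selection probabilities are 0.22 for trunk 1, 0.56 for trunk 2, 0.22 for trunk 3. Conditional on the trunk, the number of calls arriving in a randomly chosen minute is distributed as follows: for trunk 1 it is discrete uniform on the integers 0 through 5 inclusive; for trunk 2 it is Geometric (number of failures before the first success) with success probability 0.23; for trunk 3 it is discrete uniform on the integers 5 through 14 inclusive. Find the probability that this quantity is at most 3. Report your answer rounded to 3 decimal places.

0.510

Conditional on each trunk, P(X ≤ 3): 1: 0.666667; 2: 0.64847; 3: 0.
By total probability, P(X ≤ 3) = 0.22·0.666667 + 0.56·0.64847 + 0.22·0 = 0.50981.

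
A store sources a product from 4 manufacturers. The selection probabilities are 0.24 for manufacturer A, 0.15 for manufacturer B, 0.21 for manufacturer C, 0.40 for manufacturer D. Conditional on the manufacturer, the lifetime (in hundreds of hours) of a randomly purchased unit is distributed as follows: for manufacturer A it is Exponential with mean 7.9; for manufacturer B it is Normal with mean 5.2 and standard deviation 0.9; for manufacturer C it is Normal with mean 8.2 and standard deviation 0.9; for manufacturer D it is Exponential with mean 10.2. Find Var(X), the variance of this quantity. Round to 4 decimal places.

59.7803

Per component, A: μ=7.9, E[X²]=124.82; B: μ=5.2, E[X²]=27.85; C: μ=8.2, E[X²]=68.05; D: μ=10.2, E[X²]=208.08.
E[X] = 0.24·7.9 + 0.15·5.2 + 0.21·8.2 + 0.4·10.2 = 8.478.
E[X²] = 0.24·124.82 + 0.15·27.85 + 0.21·68.05 + 0.4·208.08 = 131.657.
Var(X) = E[X²] − (E[X])² = 131.657 − 71.8765 = 59.7803.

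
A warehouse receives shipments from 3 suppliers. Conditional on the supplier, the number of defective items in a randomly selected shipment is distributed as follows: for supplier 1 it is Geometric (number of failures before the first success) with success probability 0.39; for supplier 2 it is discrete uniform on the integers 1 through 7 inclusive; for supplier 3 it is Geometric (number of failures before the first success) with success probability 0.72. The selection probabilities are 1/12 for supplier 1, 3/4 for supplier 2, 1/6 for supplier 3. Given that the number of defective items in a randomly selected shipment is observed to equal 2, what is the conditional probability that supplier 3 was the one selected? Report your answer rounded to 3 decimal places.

0.073

Likelihoods P(X=2 | ·): 1: 0.145119; 2: 0.142857; 3: 0.056448.
Posterior ∝ prior × likelihood. Numerator for 3: 0.166667·0.056448 = 0.009408.
Normalizing constant: 0.0833333·0.145119 + 0.75·0.142857 + 0.166667·0.056448 = 0.128644.
P(3 | observation) = 0.009408 / 0.128644 = 0.073132.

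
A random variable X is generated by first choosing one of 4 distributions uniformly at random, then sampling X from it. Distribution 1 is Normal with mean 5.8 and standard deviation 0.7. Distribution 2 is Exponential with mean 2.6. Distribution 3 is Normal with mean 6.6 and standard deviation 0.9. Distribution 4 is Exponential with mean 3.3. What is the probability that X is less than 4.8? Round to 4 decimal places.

0.4270

Conditional on each component, P(X < 4.8): 1: 0.0765637; 2: 0.842157; 3: 0.0227501; 4: 0.766494.
By total probability, P(X < 4.8) = 0.25·0.0765637 + 0.25·0.842157 + 0.25·0.0227501 + 0.25·0.766494 = 0.426991.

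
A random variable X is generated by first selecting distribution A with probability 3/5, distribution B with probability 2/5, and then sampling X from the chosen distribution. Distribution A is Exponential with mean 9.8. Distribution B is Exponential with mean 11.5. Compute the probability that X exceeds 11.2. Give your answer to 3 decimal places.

0.342

Conditional on each component, P(X > 11.2): A: 0.318907; B: 0.377603.
By total probability, P(X > 11.2) = 0.6·0.318907 + 0.4·0.377603 = 0.342385.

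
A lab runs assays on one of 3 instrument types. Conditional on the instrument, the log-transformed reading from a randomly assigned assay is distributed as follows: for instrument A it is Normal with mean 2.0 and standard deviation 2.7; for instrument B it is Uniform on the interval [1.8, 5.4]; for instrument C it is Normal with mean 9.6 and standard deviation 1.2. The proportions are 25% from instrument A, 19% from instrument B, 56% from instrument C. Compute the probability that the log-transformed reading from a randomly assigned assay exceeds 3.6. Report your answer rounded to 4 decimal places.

0.7242

Conditional on each instrument, P(X > 3.6): A: 0.276727; B: 0.5; C: 1.
By total probability, P(X > 3.6) = 0.25·0.276727 + 0.19·0.5 + 0.56·1 = 0.724182.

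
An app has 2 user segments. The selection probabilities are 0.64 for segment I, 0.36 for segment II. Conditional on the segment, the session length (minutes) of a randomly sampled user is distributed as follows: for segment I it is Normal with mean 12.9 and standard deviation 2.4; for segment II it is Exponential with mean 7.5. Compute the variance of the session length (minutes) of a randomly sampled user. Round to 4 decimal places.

Per component, I: μ=12.9, E[X²]=172.17; II: μ=7.5, E[X²]=112.5.
E[X] = 0.64·12.9 + 0.36·7.5 = 10.956.
E[X²] = 0.64·172.17 + 0.36·112.5 = 150.689.
Var(X) = E[X²] − (E[X])² = 150.689 − 120.034 = 30.6549.

30.6549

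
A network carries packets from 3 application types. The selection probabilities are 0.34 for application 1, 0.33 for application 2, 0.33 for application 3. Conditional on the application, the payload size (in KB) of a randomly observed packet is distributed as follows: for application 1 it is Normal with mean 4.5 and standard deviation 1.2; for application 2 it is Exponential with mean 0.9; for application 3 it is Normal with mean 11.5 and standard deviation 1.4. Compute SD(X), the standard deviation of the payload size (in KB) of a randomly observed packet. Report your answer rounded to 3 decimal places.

Per component, 1: μ=4.5, E[X²]=21.69; 2: μ=0.9, E[X²]=1.62; 3: μ=11.5, E[X²]=134.21.
E[X] = 0.34·4.5 + 0.33·0.9 + 0.33·11.5 = 5.622.
E[X²] = 0.34·21.69 + 0.33·1.62 + 0.33·134.21 = 52.1985.
Var(X) = E[X²] − (E[X])² = 52.1985 − 31.6069 = 20.5916.
SD(X) = √20.5916 = 4.5378.

4.538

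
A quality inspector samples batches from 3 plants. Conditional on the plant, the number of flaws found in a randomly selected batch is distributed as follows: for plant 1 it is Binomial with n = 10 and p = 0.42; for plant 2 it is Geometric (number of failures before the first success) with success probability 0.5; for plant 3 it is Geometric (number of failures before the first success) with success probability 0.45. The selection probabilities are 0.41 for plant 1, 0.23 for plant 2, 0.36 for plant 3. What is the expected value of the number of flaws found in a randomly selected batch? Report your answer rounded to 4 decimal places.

2.3920

Component means — 1: 4.2; 2: 1; 3: 1.22222.
E[X] = 0.41·4.2 + 0.23·1 + 0.36·1.22222 = 2.392.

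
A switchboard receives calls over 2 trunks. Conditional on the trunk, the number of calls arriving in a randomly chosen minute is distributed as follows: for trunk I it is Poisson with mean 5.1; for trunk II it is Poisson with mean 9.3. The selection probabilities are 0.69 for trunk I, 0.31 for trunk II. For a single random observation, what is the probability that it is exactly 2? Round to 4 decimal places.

0.0559

Conditional on each trunk, P(X = 2): I: 0.0792882; II: 0.00395364.
By total probability, P(X = 2) = 0.69·0.0792882 + 0.31·0.00395364 = 0.0559345.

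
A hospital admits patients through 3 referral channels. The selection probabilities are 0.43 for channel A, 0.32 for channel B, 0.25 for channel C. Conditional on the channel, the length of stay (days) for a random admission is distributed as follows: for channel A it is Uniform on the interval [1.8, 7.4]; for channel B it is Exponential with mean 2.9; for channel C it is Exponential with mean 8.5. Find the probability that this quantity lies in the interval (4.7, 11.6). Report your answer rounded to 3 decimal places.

0.345

Conditional on each channel, P(4.7 < X < 11.6): A: 0.482143; B: 0.179447; C: 0.3198.
By total probability, P(4.7 < X < 11.6) = 0.43·0.482143 + 0.32·0.179447 + 0.25·0.3198 = 0.344694.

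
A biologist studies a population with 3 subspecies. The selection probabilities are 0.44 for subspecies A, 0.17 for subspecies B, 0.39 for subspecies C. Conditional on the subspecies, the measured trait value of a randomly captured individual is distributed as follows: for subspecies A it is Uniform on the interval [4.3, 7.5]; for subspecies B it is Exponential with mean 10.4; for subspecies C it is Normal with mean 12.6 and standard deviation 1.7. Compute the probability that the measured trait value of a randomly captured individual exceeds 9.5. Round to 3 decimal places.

Conditional on each subspecies, P(X > 9.5): A: 0; B: 0.401133; C: 0.965888.
By total probability, P(X > 9.5) = 0.44·0 + 0.17·0.401133 + 0.39·0.965888 = 0.444889.

0.445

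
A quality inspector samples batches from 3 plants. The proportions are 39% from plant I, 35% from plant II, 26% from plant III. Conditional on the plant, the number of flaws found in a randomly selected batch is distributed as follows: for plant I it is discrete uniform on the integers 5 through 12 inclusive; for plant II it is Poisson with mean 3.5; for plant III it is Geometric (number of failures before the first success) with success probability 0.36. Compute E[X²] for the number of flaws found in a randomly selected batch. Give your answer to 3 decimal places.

For each component E[X²] = Var + (mean)², giving I: 77.5; II: 15.75; III: 8.09877.
Overall E[X²] = 0.39·77.5 + 0.35·15.75 + 0.26·8.09877 = 37.8432.

37.843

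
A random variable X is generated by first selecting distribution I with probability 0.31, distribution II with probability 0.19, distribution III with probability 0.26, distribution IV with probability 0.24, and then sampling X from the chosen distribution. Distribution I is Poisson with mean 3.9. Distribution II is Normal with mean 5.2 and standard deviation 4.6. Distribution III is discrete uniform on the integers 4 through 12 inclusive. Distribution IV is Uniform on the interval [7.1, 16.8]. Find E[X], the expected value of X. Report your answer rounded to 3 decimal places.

Component means — I: 3.9; II: 5.2; III: 8; IV: 11.95.
E[X] = 0.31·3.9 + 0.19·5.2 + 0.26·8 + 0.24·11.95 = 7.145.

7.145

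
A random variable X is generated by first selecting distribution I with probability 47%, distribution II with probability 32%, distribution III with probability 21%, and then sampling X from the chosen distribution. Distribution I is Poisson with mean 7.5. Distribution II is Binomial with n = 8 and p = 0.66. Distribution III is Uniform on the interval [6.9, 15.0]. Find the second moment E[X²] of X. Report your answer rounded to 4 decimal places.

For each component E[X²] = Var + (mean)², giving I: 63.75; II: 29.6736; III: 125.37.
Overall E[X²] = 0.47·63.75 + 0.32·29.6736 + 0.21·125.37 = 65.7858.

65.7858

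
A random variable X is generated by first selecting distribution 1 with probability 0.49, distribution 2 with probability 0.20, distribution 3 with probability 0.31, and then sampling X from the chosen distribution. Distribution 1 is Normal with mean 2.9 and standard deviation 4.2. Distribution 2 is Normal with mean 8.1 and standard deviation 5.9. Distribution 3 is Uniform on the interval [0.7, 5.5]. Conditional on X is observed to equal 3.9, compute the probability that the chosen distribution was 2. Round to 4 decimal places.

0.0872

Likelihoods f(3.9 | ·): 1: 0.0923317; 2: 0.052483; 3: 0.208333.
Posterior ∝ prior × likelihood. Numerator for 2: 0.2·0.052483 = 0.0104966.
Normalizing constant: 0.49·0.0923317 + 0.2·0.052483 + 0.31·0.208333 = 0.120322.
P(2 | observation) = 0.0104966 / 0.120322 = 0.0872372.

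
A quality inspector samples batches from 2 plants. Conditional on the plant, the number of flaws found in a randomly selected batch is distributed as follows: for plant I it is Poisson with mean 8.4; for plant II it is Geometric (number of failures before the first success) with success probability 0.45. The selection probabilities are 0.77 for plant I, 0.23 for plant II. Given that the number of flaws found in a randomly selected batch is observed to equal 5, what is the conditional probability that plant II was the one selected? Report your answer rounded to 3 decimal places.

0.079

Likelihoods P(X=5 | ·): I: 0.0783685; II: 0.0226478.
Posterior ∝ prior × likelihood. Numerator for II: 0.23·0.0226478 = 0.00520899.
Normalizing constant: 0.77·0.0783685 + 0.23·0.0226478 = 0.0655527.
P(II | observation) = 0.00520899 / 0.0655527 = 0.0794626.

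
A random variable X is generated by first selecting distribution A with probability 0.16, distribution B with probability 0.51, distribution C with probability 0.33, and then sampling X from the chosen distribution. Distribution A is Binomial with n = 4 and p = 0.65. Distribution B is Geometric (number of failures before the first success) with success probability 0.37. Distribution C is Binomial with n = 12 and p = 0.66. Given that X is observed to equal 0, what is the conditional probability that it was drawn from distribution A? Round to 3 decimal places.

Likelihoods P(X=0 | ·): A: 0.0150062; B: 0.37; C: 2.38642e-06.
Posterior ∝ prior × likelihood. Numerator for A: 0.16·0.0150062 = 0.002401.
Normalizing constant: 0.16·0.0150062 + 0.51·0.37 + 0.33·2.38642e-06 = 0.191102.
P(A | observation) = 0.002401 / 0.191102 = 0.012564.

0.013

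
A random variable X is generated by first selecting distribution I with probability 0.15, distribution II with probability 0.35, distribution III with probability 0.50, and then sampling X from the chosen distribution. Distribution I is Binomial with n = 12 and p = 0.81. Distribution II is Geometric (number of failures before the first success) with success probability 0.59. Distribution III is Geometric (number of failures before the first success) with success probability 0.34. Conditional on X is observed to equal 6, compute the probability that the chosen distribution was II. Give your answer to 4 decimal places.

Likelihoods P(X=6 | ·): I: 0.0122773; II: 0.00280256; III: 0.0281023.
Posterior ∝ prior × likelihood. Numerator for II: 0.35·0.00280256 = 0.000980897.
Normalizing constant: 0.15·0.0122773 + 0.35·0.00280256 + 0.5·0.0281023 = 0.0168737.
P(II | observation) = 0.000980897 / 0.0168737 = 0.0581318.

0.0581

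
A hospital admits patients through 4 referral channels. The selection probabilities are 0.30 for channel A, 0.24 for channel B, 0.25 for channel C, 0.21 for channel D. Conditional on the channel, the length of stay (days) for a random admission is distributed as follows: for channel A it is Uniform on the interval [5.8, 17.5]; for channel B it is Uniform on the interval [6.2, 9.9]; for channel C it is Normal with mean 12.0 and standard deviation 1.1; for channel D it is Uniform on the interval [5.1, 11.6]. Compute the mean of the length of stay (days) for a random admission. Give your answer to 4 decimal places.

10.1805

Component means — A: 11.65; B: 8.05; C: 12; D: 8.35.
E[X] = 0.3·11.65 + 0.24·8.05 + 0.25·12 + 0.21·8.35 = 10.1805.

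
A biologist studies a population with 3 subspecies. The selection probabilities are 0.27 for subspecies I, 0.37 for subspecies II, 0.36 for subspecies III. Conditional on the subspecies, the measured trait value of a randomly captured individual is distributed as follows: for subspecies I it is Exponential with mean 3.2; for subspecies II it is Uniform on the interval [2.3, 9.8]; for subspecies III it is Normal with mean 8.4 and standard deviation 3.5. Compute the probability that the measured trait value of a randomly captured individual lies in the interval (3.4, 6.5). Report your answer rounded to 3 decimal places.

Conditional on each subspecies, P(3.4 < X < 6.5): I: 0.214419; II: 0.413333; III: 0.21705.
By total probability, P(3.4 < X < 6.5) = 0.27·0.214419 + 0.37·0.413333 + 0.36·0.21705 = 0.288965.

0.289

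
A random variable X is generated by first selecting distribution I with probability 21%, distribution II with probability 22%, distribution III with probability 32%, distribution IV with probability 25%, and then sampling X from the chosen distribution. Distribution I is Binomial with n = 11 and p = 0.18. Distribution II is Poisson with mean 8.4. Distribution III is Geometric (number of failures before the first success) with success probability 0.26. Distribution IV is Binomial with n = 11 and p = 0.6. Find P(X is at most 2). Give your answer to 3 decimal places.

0.338

Conditional on each component, P(X ≤ 2): I: 0.683553; II: 0.0100471; III: 0.594776; IV: 0.00592445.
By total probability, P(X ≤ 2) = 0.21·0.683553 + 0.22·0.0100471 + 0.32·0.594776 + 0.25·0.00592445 = 0.337566.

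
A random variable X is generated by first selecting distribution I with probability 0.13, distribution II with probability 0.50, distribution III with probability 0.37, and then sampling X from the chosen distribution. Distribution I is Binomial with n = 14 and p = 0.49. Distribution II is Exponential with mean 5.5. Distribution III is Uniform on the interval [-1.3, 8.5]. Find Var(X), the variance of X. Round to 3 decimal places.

19.840

Per component, I: μ=6.86, E[X²]=50.5582; II: μ=5.5, E[X²]=60.5; III: μ=3.6, E[X²]=20.9633.
E[X] = 0.13·6.86 + 0.5·5.5 + 0.37·3.6 = 4.9738.
E[X²] = 0.13·50.5582 + 0.5·60.5 + 0.37·20.9633 = 44.579.
Var(X) = E[X²] − (E[X])² = 44.579 − 24.7387 = 19.8403.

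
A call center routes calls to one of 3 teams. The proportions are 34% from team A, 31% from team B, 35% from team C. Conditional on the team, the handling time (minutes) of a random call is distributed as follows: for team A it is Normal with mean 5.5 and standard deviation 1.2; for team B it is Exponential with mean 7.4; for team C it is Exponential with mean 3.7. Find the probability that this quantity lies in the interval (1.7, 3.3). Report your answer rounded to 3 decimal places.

0.137

Conditional on each team, P(1.7 < X < 3.3): A: 0.0326055; B: 0.15453; C: 0.221745.
By total probability, P(1.7 < X < 3.3) = 0.34·0.0326055 + 0.31·0.15453 + 0.35·0.221745 = 0.136601.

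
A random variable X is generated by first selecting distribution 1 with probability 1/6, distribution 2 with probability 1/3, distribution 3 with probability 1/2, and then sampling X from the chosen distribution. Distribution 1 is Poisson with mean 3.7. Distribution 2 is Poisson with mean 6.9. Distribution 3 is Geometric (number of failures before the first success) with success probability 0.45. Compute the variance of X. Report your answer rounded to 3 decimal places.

10.728

Per component, 1: μ=3.7, E[X²]=17.39; 2: μ=6.9, E[X²]=54.51; 3: μ=1.22222, E[X²]=4.20988.
E[X] = 0.166667·3.7 + 0.333333·6.9 + 0.5·1.22222 = 3.52778.
E[X²] = 0.166667·17.39 + 0.333333·54.51 + 0.5·4.20988 = 23.1733.
Var(X) = E[X²] − (E[X])² = 23.1733 − 12.4452 = 10.7281.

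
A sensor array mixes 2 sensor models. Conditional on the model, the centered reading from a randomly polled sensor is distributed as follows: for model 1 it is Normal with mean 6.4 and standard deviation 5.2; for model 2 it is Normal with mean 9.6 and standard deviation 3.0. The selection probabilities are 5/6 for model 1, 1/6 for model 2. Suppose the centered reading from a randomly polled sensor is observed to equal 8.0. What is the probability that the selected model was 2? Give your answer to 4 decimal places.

Likelihoods f(8.0 | ·): 1: 0.0731726; 2: 0.115351.
Posterior ∝ prior × likelihood. Numerator for 2: 0.166667·0.115351 = 0.0192252.
Normalizing constant: 0.833333·0.0731726 + 0.166667·0.115351 = 0.0802024.
P(2 | observation) = 0.0192252 / 0.0802024 = 0.239709.

0.2397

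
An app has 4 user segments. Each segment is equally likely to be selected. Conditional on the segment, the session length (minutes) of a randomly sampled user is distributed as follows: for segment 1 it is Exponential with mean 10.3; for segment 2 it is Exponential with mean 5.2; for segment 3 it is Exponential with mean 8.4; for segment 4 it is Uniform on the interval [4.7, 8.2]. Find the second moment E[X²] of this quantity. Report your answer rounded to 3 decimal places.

For each component E[X²] = Var + (mean)², giving 1: 212.18; 2: 54.08; 3: 141.12; 4: 42.6233.
Overall E[X²] = 0.25·212.18 + 0.25·54.08 + 0.25·141.12 + 0.25·42.6233 = 112.501.

112.501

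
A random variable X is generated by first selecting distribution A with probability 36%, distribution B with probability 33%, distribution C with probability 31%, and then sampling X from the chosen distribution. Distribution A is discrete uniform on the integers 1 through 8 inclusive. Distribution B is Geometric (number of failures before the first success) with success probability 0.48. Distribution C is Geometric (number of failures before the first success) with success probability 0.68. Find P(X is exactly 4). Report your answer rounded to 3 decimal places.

Conditional on each component, P(X = 4): A: 0.125; B: 0.0350958; C: 0.00713032.
By total probability, P(X = 4) = 0.36·0.125 + 0.33·0.0350958 + 0.31·0.00713032 = 0.058792.

0.059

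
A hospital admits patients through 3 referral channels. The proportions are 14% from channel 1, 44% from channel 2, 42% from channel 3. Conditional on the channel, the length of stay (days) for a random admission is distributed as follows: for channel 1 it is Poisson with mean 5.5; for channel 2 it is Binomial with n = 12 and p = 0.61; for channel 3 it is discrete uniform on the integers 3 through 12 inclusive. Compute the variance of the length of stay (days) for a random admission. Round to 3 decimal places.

Per component, 1: μ=5.5, E[X²]=35.75; 2: μ=7.32, E[X²]=56.4372; 3: μ=7.5, E[X²]=64.5.
E[X] = 0.14·5.5 + 0.44·7.32 + 0.42·7.5 = 7.1408.
E[X²] = 0.14·35.75 + 0.44·56.4372 + 0.42·64.5 = 56.9274.
Var(X) = E[X²] − (E[X])² = 56.9274 − 50.991 = 5.93634.

5.936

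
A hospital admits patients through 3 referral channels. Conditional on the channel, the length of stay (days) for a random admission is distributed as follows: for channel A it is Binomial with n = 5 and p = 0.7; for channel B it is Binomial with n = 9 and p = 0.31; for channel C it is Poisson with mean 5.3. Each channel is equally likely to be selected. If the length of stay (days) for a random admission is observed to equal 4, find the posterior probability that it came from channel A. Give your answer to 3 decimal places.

Likelihoods P(X=4 | ·): A: 0.36015; B: 0.181996; C: 0.164109.
Posterior ∝ prior × likelihood. Numerator for A: 0.333333·0.36015 = 0.12005.
Normalizing constant: 0.333333·0.36015 + 0.333333·0.181996 + 0.333333·0.164109 = 0.235418.
P(A | observation) = 0.12005 / 0.235418 = 0.509943.

0.510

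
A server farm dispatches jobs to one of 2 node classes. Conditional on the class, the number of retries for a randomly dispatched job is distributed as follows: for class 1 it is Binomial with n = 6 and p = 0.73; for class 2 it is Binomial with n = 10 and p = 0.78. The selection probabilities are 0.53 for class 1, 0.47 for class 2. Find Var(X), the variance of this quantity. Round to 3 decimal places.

4.347

Per component, 1: μ=4.38, E[X²]=20.367; 2: μ=7.8, E[X²]=62.556.
E[X] = 0.53·4.38 + 0.47·7.8 = 5.9874.
E[X²] = 0.53·20.367 + 0.47·62.556 = 40.1958.
Var(X) = E[X²] − (E[X])² = 40.1958 − 35.849 = 4.34687.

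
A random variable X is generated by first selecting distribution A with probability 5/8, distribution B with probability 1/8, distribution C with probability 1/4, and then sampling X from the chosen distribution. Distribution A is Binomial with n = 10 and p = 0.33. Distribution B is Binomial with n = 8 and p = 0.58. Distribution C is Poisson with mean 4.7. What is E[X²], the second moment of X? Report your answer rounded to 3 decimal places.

For each component E[X²] = Var + (mean)², giving A: 13.101; B: 23.4784; C: 26.79.
Overall E[X²] = 0.625·13.101 + 0.125·23.4784 + 0.25·26.79 = 17.8204.

17.820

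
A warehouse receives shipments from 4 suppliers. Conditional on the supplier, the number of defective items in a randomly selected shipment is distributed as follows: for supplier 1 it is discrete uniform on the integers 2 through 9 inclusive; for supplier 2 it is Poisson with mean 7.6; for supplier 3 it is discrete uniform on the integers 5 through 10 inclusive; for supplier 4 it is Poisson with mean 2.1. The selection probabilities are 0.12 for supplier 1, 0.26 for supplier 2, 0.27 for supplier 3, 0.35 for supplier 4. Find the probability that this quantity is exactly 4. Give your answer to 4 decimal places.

Conditional on each supplier, P(X = 4): 1: 0.125; 2: 0.0695673; 3: 0; 4: 0.099231.
By total probability, P(X = 4) = 0.12·0.125 + 0.26·0.0695673 + 0.27·0 + 0.35·0.099231 = 0.0678184.

0.0678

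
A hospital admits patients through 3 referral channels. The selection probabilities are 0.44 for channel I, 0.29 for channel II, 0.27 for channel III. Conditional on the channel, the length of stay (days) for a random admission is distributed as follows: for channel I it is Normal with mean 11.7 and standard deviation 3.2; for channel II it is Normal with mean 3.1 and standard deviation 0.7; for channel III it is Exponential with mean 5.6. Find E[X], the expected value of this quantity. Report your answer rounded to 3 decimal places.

Component means — I: 11.7; II: 3.1; III: 5.6.
E[X] = 0.44·11.7 + 0.29·3.1 + 0.27·5.6 = 7.559.

7.559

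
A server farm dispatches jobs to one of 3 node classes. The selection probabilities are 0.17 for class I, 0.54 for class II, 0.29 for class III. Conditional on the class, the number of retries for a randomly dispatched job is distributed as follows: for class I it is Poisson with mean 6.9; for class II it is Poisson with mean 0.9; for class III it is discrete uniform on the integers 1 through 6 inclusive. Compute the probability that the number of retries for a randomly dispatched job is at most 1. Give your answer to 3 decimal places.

Conditional on each class, P(X ≤ 1): I: 0.0079615; II: 0.772482; III: 0.166667.
By total probability, P(X ≤ 1) = 0.17·0.0079615 + 0.54·0.772482 + 0.29·0.166667 = 0.466827.

0.467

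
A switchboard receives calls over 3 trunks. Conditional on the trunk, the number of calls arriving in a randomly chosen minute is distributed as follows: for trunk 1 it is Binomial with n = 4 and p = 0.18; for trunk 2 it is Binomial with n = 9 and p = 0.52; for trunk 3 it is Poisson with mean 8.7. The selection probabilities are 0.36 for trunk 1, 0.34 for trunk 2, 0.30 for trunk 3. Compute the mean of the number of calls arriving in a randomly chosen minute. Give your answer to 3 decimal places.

Component means — 1: 0.72; 2: 4.68; 3: 8.7.
E[X] = 0.36·0.72 + 0.34·4.68 + 0.3·8.7 = 4.4604.

4.460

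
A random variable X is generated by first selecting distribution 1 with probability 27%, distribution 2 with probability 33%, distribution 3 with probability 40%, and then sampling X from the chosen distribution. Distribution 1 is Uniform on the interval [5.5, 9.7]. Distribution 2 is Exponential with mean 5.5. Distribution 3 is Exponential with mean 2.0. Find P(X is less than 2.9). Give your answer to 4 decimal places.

Conditional on each component, P(X < 2.9): 1: 0; 2: 0.409788; 3: 0.76543.
By total probability, P(X < 2.9) = 0.27·0 + 0.33·0.409788 + 0.4·0.76543 = 0.441402.

0.4414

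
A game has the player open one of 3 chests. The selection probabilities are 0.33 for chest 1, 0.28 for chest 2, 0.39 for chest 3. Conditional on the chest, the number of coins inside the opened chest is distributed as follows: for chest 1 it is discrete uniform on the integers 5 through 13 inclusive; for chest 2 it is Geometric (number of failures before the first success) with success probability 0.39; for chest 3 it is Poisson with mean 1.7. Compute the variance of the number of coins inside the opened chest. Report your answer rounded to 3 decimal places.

15.955

Per component, 1: μ=9, E[X²]=87.6667; 2: μ=1.5641, E[X²]=6.45694; 3: μ=1.7, E[X²]=4.59.
E[X] = 0.33·9 + 0.28·1.5641 + 0.39·1.7 = 4.07095.
E[X²] = 0.33·87.6667 + 0.28·6.45694 + 0.39·4.59 = 32.528.
Var(X) = E[X²] − (E[X])² = 32.528 − 16.5726 = 15.9554.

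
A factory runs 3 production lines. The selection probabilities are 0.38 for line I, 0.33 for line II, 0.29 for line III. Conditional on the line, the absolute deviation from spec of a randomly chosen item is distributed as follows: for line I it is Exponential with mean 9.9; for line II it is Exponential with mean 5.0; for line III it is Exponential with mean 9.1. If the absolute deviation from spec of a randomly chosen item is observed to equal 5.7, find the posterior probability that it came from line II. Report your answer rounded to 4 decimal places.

Likelihoods f(5.7 | ·): I: 0.0567958; II: 0.0639638; III: 0.0587392.
Posterior ∝ prior × likelihood. Numerator for II: 0.33·0.0639638 = 0.0211081.
Normalizing constant: 0.38·0.0567958 + 0.33·0.0639638 + 0.29·0.0587392 = 0.0597248.
P(II | observation) = 0.0211081 / 0.0597248 = 0.353422.

0.3534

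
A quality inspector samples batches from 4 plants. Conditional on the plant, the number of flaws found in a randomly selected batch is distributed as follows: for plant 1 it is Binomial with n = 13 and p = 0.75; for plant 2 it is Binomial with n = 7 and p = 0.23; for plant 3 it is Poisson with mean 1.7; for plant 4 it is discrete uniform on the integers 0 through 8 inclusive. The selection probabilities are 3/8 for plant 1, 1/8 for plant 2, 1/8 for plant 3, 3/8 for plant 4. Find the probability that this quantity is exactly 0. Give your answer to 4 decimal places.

Conditional on each plant, P(X = 0): 1: 1.49012e-08; 2: 0.160485; 3: 0.182684; 4: 0.111111.
By total probability, P(X = 0) = 0.375·1.49012e-08 + 0.125·0.160485 + 0.125·0.182684 + 0.375·0.111111 = 0.0845628.

0.0846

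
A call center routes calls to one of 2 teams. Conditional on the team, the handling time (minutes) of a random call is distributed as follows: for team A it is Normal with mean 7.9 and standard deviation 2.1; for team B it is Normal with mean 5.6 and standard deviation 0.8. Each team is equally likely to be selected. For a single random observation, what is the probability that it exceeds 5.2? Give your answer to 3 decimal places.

Conditional on each team, P(X > 5.2): A: 0.900729; B: 0.691462.
By total probability, P(X > 5.2) = 0.5·0.900729 + 0.5·0.691462 = 0.796096.

0.796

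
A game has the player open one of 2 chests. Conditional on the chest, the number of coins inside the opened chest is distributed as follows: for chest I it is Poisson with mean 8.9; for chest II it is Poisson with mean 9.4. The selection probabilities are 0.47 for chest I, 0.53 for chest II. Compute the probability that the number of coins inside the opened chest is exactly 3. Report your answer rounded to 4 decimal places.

Conditional on each chest, P(X = 3): I: 0.016025; II: 0.0114515.
By total probability, P(X = 3) = 0.47·0.016025 + 0.53·0.0114515 = 0.0136011.

0.0136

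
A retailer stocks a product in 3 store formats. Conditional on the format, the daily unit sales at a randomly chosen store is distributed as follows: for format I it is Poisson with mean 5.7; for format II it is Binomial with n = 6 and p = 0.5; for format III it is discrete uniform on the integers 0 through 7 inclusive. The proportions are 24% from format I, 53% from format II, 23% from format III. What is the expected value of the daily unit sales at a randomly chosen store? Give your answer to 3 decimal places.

Component means — I: 5.7; II: 3; III: 3.5.
E[X] = 0.24·5.7 + 0.53·3 + 0.23·3.5 = 3.763.

3.763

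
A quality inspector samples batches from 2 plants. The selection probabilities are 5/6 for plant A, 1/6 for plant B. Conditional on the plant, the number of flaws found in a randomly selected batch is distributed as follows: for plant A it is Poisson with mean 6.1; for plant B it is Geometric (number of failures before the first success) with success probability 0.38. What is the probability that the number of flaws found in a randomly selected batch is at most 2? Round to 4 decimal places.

0.1750

Conditional on each plant, P(X ≤ 2): A: 0.0576529; B: 0.761672.
By total probability, P(X ≤ 2) = 0.833333·0.0576529 + 0.166667·0.761672 = 0.174989.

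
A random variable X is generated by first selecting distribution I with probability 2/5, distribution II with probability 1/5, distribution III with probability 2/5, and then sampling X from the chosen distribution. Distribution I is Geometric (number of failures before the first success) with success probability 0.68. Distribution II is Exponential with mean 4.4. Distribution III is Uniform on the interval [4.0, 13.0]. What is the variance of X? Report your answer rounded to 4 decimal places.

Per component, I: μ=0.470588, E[X²]=0.913495; II: μ=4.4, E[X²]=38.72; III: μ=8.5, E[X²]=79.
E[X] = 0.4·0.470588 + 0.2·4.4 + 0.4·8.5 = 4.46824.
E[X²] = 0.4·0.913495 + 0.2·38.72 + 0.4·79 = 39.7094.
Var(X) = E[X²] − (E[X])² = 39.7094 − 19.9651 = 19.7443.

19.7443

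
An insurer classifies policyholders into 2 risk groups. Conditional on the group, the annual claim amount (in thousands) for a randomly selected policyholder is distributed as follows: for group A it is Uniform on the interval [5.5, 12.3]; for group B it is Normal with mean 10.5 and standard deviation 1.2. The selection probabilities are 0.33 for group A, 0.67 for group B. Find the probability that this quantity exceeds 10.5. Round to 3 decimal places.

Conditional on each group, P(X > 10.5): A: 0.264706; B: 0.5.
By total probability, P(X > 10.5) = 0.33·0.264706 + 0.67·0.5 = 0.422353.

0.422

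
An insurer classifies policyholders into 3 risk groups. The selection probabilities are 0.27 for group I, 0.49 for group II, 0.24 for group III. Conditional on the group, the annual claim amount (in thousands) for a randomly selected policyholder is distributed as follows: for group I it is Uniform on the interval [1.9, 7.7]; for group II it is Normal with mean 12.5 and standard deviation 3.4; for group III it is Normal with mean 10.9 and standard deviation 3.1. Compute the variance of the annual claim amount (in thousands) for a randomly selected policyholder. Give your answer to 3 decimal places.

19.284

Per component, I: μ=4.8, E[X²]=25.8433; II: μ=12.5, E[X²]=167.81; III: μ=10.9, E[X²]=128.42.
E[X] = 0.27·4.8 + 0.49·12.5 + 0.24·10.9 = 10.037.
E[X²] = 0.27·25.8433 + 0.49·167.81 + 0.24·128.42 = 120.025.
Var(X) = E[X²] − (E[X])² = 120.025 − 100.741 = 19.284.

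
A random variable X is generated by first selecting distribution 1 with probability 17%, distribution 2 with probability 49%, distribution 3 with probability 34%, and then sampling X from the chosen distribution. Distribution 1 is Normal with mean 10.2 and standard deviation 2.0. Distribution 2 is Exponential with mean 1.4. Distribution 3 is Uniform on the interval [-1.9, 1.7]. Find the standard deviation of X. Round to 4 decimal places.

3.8685

Per component, 1: μ=10.2, E[X²]=108.04; 2: μ=1.4, E[X²]=3.92; 3: μ=-0.1, E[X²]=1.09.
E[X] = 0.17·10.2 + 0.49·1.4 + 0.34·-0.1 = 2.386.
E[X²] = 0.17·108.04 + 0.49·3.92 + 0.34·1.09 = 20.6582.
Var(X) = E[X²] − (E[X])² = 20.6582 − 5.693 = 14.9652.
SD(X) = √14.9652 = 3.86849.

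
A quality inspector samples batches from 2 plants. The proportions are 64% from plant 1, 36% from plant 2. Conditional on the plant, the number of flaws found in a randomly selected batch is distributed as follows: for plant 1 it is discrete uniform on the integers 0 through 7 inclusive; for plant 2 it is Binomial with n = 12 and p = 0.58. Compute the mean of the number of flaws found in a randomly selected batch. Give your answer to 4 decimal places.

4.7456

Component means — 1: 3.5; 2: 6.96.
E[X] = 0.64·3.5 + 0.36·6.96 = 4.7456.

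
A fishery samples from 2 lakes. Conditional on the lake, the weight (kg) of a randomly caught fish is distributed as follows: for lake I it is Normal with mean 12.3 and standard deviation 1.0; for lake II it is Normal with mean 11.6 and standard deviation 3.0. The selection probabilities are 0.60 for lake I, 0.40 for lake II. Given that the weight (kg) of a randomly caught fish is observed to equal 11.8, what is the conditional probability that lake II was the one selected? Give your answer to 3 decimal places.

Likelihoods f(11.8 | ·): I: 0.352065; II: 0.132686.
Posterior ∝ prior × likelihood. Numerator for II: 0.4·0.132686 = 0.0530742.
Normalizing constant: 0.6·0.352065 + 0.4·0.132686 = 0.264313.
P(II | observation) = 0.0530742 / 0.264313 = 0.2008.

0.201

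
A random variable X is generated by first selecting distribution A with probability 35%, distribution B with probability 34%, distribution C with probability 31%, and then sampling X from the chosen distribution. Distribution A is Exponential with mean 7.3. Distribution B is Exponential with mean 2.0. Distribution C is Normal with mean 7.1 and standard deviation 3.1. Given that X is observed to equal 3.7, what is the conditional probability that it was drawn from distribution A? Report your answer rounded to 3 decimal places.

0.373

Likelihoods f(3.7 | ·): A: 0.0825193; B: 0.0786186; C: 0.0705243.
Posterior ∝ prior × likelihood. Numerator for A: 0.35·0.0825193 = 0.0288817.
Normalizing constant: 0.35·0.0825193 + 0.34·0.0786186 + 0.31·0.0705243 = 0.0774746.
P(A | observation) = 0.0288817 / 0.0774746 = 0.37279.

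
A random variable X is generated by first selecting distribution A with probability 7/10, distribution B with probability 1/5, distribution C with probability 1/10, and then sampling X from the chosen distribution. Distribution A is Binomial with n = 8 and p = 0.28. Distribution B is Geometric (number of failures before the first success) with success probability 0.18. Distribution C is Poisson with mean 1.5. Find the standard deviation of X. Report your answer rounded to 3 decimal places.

Per component, A: μ=2.24, E[X²]=6.6304; B: μ=4.55556, E[X²]=46.0617; C: μ=1.5, E[X²]=3.75.
E[X] = 0.7·2.24 + 0.2·4.55556 + 0.1·1.5 = 2.62911.
E[X²] = 0.7·6.6304 + 0.2·46.0617 + 0.1·3.75 = 14.2286.
Var(X) = E[X²] − (E[X])² = 14.2286 − 6.91223 = 7.3164.
SD(X) = √7.3164 = 2.70488.

2.705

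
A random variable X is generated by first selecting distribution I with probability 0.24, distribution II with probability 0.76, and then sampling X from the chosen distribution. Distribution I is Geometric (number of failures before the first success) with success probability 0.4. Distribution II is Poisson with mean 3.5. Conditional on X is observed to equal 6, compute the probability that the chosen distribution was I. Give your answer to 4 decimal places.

Likelihoods P(X=6 | ·): I: 0.0186624; II: 0.0770983.
Posterior ∝ prior × likelihood. Numerator for I: 0.24·0.0186624 = 0.00447898.
Normalizing constant: 0.24·0.0186624 + 0.76·0.0770983 = 0.0630737.
P(I | observation) = 0.00447898 / 0.0630737 = 0.0710118.

0.0710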